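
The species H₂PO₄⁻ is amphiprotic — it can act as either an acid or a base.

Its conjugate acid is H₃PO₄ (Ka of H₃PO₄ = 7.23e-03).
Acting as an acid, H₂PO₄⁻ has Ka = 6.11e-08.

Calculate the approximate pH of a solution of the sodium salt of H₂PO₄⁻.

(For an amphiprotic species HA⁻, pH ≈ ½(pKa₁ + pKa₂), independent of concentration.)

pKa₁ = -log(7.23e-03) = 2.14; pKa₂ = -log(6.11e-08) = 7.21. For an amphiprotic species, pH ≈ ½(pKa₁ + pKa₂) = ½(2.14 + 7.21) = 4.68.

pH = 4.68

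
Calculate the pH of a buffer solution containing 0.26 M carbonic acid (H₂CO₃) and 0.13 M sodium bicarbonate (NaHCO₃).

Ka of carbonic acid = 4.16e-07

pKa = -log(4.16e-07) = 6.38. pH = pKa + log([A⁻]/[HA]) = 6.38 + log(0.13/0.26)

pH = 6.08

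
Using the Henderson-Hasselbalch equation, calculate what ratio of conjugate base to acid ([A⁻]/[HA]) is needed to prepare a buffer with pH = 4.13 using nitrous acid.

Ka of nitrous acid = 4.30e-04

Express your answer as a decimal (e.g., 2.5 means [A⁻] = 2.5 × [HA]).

pKa = -log(4.30e-04) = 3.3665. pH = pKa + log([A⁻]/[HA]), so log([A⁻]/[HA]) = pH − pKa = 4.13 − 3.3665 = 0.7635. [A⁻]/[HA] = 10^(0.7635) = 5.80

[A⁻]/[HA] = 5.80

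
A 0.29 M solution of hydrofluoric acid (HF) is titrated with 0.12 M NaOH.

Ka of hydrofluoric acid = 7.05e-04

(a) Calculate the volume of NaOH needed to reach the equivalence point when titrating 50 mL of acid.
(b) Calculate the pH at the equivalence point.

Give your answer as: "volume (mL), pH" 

moles acid = 0.29 × 50/1000 = 0.0145 mol; V_base = moles/0.12 × 1000 = 120.8 mL. At equivalence only the conjugate base is present: [A⁻] = 0.0145/0.171 = 8.4878e-02 M. Kb = Kw/Ka = 1.42e-11; [OH⁻] = √(Kb × [A⁻]) = 1.0972e-06; pOH = 5.96; pH = 14 - pOH = 8.04.

V = 120.8 mL, pH = 8.04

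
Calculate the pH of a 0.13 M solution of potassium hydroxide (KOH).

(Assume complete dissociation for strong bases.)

[OH⁻] = 0.13 M for strong base. pOH = -log[OH⁻] = 0.89, pH = 14 - pOH

pH = 13.11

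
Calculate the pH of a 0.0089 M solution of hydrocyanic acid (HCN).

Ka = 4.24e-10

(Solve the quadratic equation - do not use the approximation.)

x² + Ka×x - Ka×C = 0. Using quadratic formula: [H⁺] = 1.9424e-06

pH = 5.71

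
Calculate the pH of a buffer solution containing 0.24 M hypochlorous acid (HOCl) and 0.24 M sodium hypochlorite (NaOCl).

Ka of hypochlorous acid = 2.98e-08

pKa = -log(2.98e-08) = 7.53. pH = pKa + log([A⁻]/[HA]) = 7.53 + log(0.24/0.24)

pH = 7.53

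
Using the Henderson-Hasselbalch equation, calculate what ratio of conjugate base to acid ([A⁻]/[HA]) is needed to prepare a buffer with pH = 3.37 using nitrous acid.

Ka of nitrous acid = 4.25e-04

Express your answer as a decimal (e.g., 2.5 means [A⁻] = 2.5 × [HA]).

pKa = -log(4.25e-04) = 3.3716. pH = pKa + log([A⁻]/[HA]), so log([A⁻]/[HA]) = pH − pKa = 3.37 − 3.3716 = -0.0016. [A⁻]/[HA] = 10^(-0.0016) = 0.996

[A⁻]/[HA] = 0.996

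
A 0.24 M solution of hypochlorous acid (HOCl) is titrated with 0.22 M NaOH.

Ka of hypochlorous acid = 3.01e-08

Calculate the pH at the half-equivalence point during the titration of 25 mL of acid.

At half-equivalence [HA] = [A⁻], so Henderson-Hasselbalch gives pH = pKa = -log(3.01e-08) = 7.52.

pH = pKa = 7.52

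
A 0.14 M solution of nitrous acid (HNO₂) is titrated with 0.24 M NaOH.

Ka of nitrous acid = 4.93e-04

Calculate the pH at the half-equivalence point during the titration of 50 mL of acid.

At half-equivalence [HA] = [A⁻], so Henderson-Hasselbalch gives pH = pKa = -log(4.93e-04) = 3.31.

pH = pKa = 3.31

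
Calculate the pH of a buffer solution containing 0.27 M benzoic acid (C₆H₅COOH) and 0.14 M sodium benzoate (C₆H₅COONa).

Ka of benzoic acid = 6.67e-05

pKa = -log(6.67e-05) = 4.18. pH = pKa + log([A⁻]/[HA]) = 4.18 + log(0.14/0.27)

pH = 3.89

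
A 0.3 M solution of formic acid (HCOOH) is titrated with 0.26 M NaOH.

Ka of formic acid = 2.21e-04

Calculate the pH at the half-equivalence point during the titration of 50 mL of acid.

At half-equivalence [HA] = [A⁻], so Henderson-Hasselbalch gives pH = pKa = -log(2.21e-04) = 3.66.

pH = pKa = 3.66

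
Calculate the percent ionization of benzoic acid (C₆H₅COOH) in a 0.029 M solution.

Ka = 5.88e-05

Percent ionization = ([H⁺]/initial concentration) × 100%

Using Ka equilibrium: x² + Ka×x - Ka×C = 0. Solving: [H⁺] = 1.2768e-03. Percent = (1.2768e-03/0.029) × 100

Percent ionization = 4.4%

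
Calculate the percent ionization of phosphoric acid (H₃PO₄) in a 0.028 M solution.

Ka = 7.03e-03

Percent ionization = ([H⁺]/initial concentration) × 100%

Using Ka equilibrium: x² + Ka×x - Ka×C = 0. Solving: [H⁺] = 1.0949e-02. Percent = (1.0949e-02/0.028) × 100

Percent ionization = 39.1%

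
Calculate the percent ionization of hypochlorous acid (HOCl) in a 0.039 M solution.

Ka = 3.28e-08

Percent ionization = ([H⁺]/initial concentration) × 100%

Using Ka equilibrium: x² + Ka×x - Ka×C = 0. Solving: [H⁺] = 3.5750e-05. Percent = (3.5750e-05/0.039) × 100

Percent ionization = 0.0917%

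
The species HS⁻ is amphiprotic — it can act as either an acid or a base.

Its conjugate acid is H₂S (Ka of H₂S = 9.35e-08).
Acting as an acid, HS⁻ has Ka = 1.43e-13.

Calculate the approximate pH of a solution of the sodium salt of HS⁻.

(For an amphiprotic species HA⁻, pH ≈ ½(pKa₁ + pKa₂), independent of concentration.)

pKa₁ = -log(9.35e-08) = 7.03; pKa₂ = -log(1.43e-13) = 12.84. For an amphiprotic species, pH ≈ ½(pKa₁ + pKa₂) = ½(7.03 + 12.84) = 9.94.

pH = 9.94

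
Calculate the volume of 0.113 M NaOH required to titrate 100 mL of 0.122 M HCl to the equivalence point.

At equivalence: moles acid = moles base. moles HCl = 0.122 × 100/1000 = 0.0122 mol. V_base = moles / 0.113 × 1000 = 108.0 mL.

V_{base} = 108.0 mL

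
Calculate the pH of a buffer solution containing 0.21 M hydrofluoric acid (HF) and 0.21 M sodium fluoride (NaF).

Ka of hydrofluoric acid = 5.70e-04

pKa = -log(5.70e-04) = 3.24. pH = pKa + log([A⁻]/[HA]) = 3.24 + log(0.21/0.21)

pH = 3.24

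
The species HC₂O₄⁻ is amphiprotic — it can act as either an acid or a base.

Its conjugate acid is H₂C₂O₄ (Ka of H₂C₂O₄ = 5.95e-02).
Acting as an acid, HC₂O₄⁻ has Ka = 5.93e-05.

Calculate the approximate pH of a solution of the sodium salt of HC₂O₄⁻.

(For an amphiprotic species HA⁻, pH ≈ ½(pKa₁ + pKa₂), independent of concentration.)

pKa₁ = -log(5.95e-02) = 1.23; pKa₂ = -log(5.93e-05) = 4.23. For an amphiprotic species, pH ≈ ½(pKa₁ + pKa₂) = ½(1.23 + 4.23) = 2.73.

pH = 2.73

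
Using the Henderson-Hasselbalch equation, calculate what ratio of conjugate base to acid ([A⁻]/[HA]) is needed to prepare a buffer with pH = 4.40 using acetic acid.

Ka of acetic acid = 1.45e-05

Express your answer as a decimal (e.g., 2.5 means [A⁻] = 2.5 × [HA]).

pKa = -log(1.45e-05) = 4.8386. pH = pKa + log([A⁻]/[HA]), so log([A⁻]/[HA]) = pH − pKa = 4.40 − 4.8386 = -0.4386. [A⁻]/[HA] = 10^(-0.4386) = 0.364

[A⁻]/[HA] = 0.364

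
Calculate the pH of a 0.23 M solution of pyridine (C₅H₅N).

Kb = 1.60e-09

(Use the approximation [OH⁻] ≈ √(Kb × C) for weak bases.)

[OH⁻] = √(Kb × C) = √(1.60e-09 × 0.23) = 1.9183e-05. pOH = 4.72, pH = 14 - pOH

pH = 9.28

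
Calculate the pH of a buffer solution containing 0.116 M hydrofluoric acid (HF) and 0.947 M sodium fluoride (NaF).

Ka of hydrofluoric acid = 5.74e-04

pKa = -log(5.74e-04) = 3.24. pH = pKa + log([A⁻]/[HA]) = 3.24 + log(0.947/0.116)

pH = 4.15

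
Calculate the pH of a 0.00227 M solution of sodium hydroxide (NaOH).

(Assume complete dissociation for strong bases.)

[OH⁻] = 0.00227 M for strong base. pOH = -log[OH⁻] = 2.64, pH = 14 - pOH

pH = 11.36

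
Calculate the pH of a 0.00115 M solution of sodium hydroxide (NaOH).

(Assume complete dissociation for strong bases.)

[OH⁻] = 0.00115 M for strong base. pOH = -log[OH⁻] = 2.94, pH = 14 - pOH

pH = 11.06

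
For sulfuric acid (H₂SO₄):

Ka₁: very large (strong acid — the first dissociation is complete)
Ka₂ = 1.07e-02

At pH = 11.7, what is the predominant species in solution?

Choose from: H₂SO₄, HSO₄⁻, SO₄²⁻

The first dissociation is complete, so H₂SO₄ itself is never the predominant species in water; pKa₂ = -log(1.07e-02) = 1.97. For a polyprotic acid the predominant species crosses at each pKa: below pKa_n the protonated form dominates, above it the deprotonated form does. At pH = 11.7, the predominant species is SO₄²⁻.

SO₄²⁻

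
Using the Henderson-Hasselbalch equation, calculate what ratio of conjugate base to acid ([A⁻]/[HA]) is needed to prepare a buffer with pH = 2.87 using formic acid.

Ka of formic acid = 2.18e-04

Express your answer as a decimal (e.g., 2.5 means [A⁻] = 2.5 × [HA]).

pKa = -log(2.18e-04) = 3.6615. pH = pKa + log([A⁻]/[HA]), so log([A⁻]/[HA]) = pH − pKa = 2.87 − 3.6615 = -0.7915. [A⁻]/[HA] = 10^(-0.7915) = 0.162

[A⁻]/[HA] = 0.162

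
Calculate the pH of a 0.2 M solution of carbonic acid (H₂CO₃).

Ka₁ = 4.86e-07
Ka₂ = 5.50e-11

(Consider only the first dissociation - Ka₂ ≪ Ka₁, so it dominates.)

First dissociation dominates. From Ka₁ = [H⁺][HA⁻]/[H₂A], x² + Ka₁·x − Ka₁·C = 0 with C = 0.2 M and Ka₁ = 4.86e-07. Solving: [H⁺] = (−Ka₁ + √(Ka₁² + 4·Ka₁·C)) / 2 = 3.1153e-04 M. pH = -log(3.1153e-04) = 3.51.

pH = 3.51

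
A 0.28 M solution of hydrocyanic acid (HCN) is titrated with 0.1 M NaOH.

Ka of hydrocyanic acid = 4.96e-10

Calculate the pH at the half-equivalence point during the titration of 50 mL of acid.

At half-equivalence [HA] = [A⁻], so Henderson-Hasselbalch gives pH = pKa = -log(4.96e-10) = 9.30.

pH = pKa = 9.30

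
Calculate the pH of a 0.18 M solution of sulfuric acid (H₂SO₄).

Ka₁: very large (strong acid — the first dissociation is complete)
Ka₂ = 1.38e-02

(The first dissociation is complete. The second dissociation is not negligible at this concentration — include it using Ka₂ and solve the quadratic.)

First dissociation is complete: [H⁺]₀ = [HSO₄⁻]₀ = C = 0.18 M. Second dissociation HSO₄⁻ ⇌ H⁺ + SO₄²⁻: let x = [SO₄²⁻]. Ka₂ = (C + x)·x / (C − x) = 1.38e-02 → x² + (C + Ka₂)·x − Ka₂·C = 0 → x² + 0.19380·x − 2.484e-03 = 0. x = (−0.19380 + √(0.19380² + 4 × 2.484e-03)) / 2 = 1.2066e-02 M. [H⁺] = C + x = 0.18 + 1.2066e-02 = 1.9207e-01 M. pH = -log(1.9207e-01) = 0.72.

pH = 0.72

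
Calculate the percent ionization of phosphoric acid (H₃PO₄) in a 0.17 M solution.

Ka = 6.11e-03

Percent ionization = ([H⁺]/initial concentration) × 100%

Using Ka equilibrium: x² + Ka×x - Ka×C = 0. Solving: [H⁺] = 2.9318e-02. Percent = (2.9318e-02/0.17) × 100

Percent ionization = 17.2%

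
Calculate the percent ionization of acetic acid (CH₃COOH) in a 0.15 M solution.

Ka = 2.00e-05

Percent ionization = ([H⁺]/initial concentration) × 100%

Using Ka equilibrium: x² + Ka×x - Ka×C = 0. Solving: [H⁺] = 1.7221e-03. Percent = (1.7221e-03/0.15) × 100

Percent ionization = 1.15%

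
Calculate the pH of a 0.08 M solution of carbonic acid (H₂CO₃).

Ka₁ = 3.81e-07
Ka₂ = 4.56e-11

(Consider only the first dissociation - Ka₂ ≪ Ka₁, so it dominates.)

First dissociation dominates. From Ka₁ = [H⁺][HA⁻]/[H₂A], x² + Ka₁·x − Ka₁·C = 0 with C = 0.08 M and Ka₁ = 3.81e-07. Solving: [H⁺] = (−Ka₁ + √(Ka₁² + 4·Ka₁·C)) / 2 = 1.7439e-04 M. pH = -log(1.7439e-04) = 3.76.

pH = 3.76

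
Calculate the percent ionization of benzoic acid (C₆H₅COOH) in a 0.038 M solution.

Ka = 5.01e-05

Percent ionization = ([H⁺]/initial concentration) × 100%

Using Ka equilibrium: x² + Ka×x - Ka×C = 0. Solving: [H⁺] = 1.3550e-03. Percent = (1.3550e-03/0.038) × 100

Percent ionization = 3.57%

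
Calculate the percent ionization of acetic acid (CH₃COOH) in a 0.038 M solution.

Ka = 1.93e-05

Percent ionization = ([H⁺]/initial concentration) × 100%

Using Ka equilibrium: x² + Ka×x - Ka×C = 0. Solving: [H⁺] = 8.4679e-04. Percent = (8.4679e-04/0.038) × 100

Percent ionization = 2.23%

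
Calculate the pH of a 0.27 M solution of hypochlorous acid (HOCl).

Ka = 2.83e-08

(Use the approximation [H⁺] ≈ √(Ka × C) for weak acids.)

[H⁺] = √(Ka × C) = √(2.83e-08 × 0.27) = 8.7413e-05. pH = -log(8.7413e-05)

pH = 4.06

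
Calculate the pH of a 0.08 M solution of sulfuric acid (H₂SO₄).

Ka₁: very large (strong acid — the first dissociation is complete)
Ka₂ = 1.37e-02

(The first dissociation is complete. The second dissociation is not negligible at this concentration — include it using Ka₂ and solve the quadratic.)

First dissociation is complete: [H⁺]₀ = [HSO₄⁻]₀ = C = 0.08 M. Second dissociation HSO₄⁻ ⇌ H⁺ + SO₄²⁻: let x = [SO₄²⁻]. Ka₂ = (C + x)·x / (C − x) = 1.37e-02 → x² + (C + Ka₂)·x − Ka₂·C = 0 → x² + 0.09370·x − 1.096e-03 = 0. x = (−0.09370 + √(0.09370² + 4 × 1.096e-03)) / 2 = 1.0517e-02 M. [H⁺] = C + x = 0.08 + 1.0517e-02 = 9.0517e-02 M. pH = -log(9.0517e-02) = 1.04.

pH = 1.04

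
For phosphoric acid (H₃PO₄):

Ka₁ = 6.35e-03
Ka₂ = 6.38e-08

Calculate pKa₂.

pKa₂ = -log(Ka₂) = -log(6.38e-08) = 7.20.

pK_{a2} = 7.20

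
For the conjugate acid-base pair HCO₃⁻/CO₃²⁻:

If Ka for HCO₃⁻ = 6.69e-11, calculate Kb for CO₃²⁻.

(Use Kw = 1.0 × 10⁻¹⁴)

For a conjugate pair Ka × Kb = Kw, so Kb = Kw/Ka = 1.0 × 10⁻¹⁴ / 6.69e-11 = 1.49e-04.

K_b = 1.49e-04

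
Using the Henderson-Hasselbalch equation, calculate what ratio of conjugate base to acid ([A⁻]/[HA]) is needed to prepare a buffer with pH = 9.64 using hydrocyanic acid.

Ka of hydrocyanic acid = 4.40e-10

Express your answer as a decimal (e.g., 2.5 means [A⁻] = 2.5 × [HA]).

pKa = -log(4.40e-10) = 9.3565. pH = pKa + log([A⁻]/[HA]), so log([A⁻]/[HA]) = pH − pKa = 9.64 − 9.3565 = 0.2835. [A⁻]/[HA] = 10^(0.2835) = 1.92

[A⁻]/[HA] = 1.92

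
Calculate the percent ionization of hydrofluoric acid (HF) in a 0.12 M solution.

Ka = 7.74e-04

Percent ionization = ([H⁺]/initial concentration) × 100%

Using Ka equilibrium: x² + Ka×x - Ka×C = 0. Solving: [H⁺] = 9.2582e-03. Percent = (9.2582e-03/0.12) × 100

Percent ionization = 7.72%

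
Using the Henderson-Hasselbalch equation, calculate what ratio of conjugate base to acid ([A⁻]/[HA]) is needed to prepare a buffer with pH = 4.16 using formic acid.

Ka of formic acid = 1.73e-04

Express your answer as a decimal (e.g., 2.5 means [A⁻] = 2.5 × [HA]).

pKa = -log(1.73e-04) = 3.7620. pH = pKa + log([A⁻]/[HA]), so log([A⁻]/[HA]) = pH − pKa = 4.16 − 3.7620 = 0.3980. [A⁻]/[HA] = 10^(0.3980) = 2.50

[A⁻]/[HA] = 2.50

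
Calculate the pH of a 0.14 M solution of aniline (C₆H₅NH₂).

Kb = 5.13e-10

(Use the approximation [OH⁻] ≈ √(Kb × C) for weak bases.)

[OH⁻] = √(Kb × C) = √(5.13e-10 × 0.14) = 8.4747e-06. pOH = 5.07, pH = 14 - pOH

pH = 8.93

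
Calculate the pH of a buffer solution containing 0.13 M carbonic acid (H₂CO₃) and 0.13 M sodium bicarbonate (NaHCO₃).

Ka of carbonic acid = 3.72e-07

pKa = -log(3.72e-07) = 6.43. pH = pKa + log([A⁻]/[HA]) = 6.43 + log(0.13/0.13)

pH = 6.43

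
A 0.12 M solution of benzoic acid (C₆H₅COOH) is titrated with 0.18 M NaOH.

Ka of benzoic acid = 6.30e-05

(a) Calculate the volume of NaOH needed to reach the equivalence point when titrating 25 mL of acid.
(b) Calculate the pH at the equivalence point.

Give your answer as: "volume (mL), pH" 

moles acid = 0.12 × 25/1000 = 0.003 mol; V_base = moles/0.18 × 1000 = 16.7 mL. At equivalence only the conjugate base is present: [A⁻] = 0.003/0.042 = 7.2000e-02 M. Kb = Kw/Ka = 1.59e-10; [OH⁻] = √(Kb × [A⁻]) = 3.3806e-06; pOH = 5.47; pH = 14 - pOH = 8.53.

V = 16.7 mL, pH = 8.53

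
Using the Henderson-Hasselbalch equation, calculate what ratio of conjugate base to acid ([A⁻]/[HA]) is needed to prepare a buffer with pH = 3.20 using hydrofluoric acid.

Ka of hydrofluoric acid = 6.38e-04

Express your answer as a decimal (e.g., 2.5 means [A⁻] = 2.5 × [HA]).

pKa = -log(6.38e-04) = 3.1952. pH = pKa + log([A⁻]/[HA]), so log([A⁻]/[HA]) = pH − pKa = 3.20 − 3.1952 = 0.0048. [A⁻]/[HA] = 10^(0.0048) = 1.01

[A⁻]/[HA] = 1.01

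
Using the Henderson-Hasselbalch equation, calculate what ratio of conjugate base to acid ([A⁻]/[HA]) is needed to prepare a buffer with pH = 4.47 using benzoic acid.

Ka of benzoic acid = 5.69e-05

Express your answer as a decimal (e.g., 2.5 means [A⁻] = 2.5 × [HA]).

pKa = -log(5.69e-05) = 4.2449. pH = pKa + log([A⁻]/[HA]), so log([A⁻]/[HA]) = pH − pKa = 4.47 − 4.2449 = 0.2251. [A⁻]/[HA] = 10^(0.2251) = 1.68

[A⁻]/[HA] = 1.68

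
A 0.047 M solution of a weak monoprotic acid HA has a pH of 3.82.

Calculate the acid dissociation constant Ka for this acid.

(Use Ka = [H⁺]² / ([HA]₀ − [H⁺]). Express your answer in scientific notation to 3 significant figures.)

[H⁺] = 10^(−pH) = 10^(−3.82) = 1.514e-04 M. For HA ⇌ H⁺ + A⁻, Ka = [H⁺][A⁻]/[HA] = [H⁺]² / ([HA]₀ − [H⁺]) = (1.514e-04)² / (0.047 − 1.514e-04) = 4.89e-07.

K_a = 4.89e-07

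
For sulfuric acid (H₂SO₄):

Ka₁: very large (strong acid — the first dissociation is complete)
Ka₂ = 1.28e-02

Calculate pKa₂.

pKa₂ = -log(Ka₂) = -log(1.28e-02) = 1.89.

pK_{a2} = 1.89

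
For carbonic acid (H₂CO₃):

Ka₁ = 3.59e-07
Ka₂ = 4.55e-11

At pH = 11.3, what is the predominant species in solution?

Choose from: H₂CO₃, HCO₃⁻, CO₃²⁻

pKa₁ = 6.44, pKa₂ = 10.34. For a polyprotic acid the predominant species crosses at each pKa: below pKa_n the protonated form dominates, above it the deprotonated form does. At pH = 11.3, the predominant species is CO₃²⁻.

CO₃²⁻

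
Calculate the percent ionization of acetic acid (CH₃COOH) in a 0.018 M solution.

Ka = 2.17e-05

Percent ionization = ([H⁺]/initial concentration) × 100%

Using Ka equilibrium: x² + Ka×x - Ka×C = 0. Solving: [H⁺] = 6.1422e-04. Percent = (6.1422e-04/0.018) × 100

Percent ionization = 3.41%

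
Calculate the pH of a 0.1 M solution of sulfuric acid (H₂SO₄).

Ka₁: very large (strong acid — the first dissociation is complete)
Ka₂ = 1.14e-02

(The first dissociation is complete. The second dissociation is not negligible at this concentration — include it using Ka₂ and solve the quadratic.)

First dissociation is complete: [H⁺]₀ = [HSO₄⁻]₀ = C = 0.1 M. Second dissociation HSO₄⁻ ⇌ H⁺ + SO₄²⁻: let x = [SO₄²⁻]. Ka₂ = (C + x)·x / (C − x) = 1.14e-02 → x² + (C + Ka₂)·x − Ka₂·C = 0 → x² + 0.11140·x − 1.140e-03 = 0. x = (−0.11140 + √(0.11140² + 4 × 1.140e-03)) / 2 = 9.4344e-03 M. [H⁺] = C + x = 0.1 + 9.4344e-03 = 1.0943e-01 M. pH = -log(1.0943e-01) = 0.96.

pH = 0.96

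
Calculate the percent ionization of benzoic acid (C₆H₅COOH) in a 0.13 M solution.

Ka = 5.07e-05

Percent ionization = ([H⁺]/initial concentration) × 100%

Using Ka equilibrium: x² + Ka×x - Ka×C = 0. Solving: [H⁺] = 2.5421e-03. Percent = (2.5421e-03/0.13) × 100

Percent ionization = 1.96%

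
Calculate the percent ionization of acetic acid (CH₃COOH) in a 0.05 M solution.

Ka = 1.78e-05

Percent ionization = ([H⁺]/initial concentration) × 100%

Using Ka equilibrium: x² + Ka×x - Ka×C = 0. Solving: [H⁺] = 9.3454e-04. Percent = (9.3454e-04/0.05) × 100

Percent ionization = 1.87%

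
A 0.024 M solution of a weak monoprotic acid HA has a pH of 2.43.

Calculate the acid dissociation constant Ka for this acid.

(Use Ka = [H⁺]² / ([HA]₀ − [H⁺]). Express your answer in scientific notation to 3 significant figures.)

[H⁺] = 10^(−pH) = 10^(−2.43) = 3.715e-03 M. For HA ⇌ H⁺ + A⁻, Ka = [H⁺][A⁻]/[HA] = [H⁺]² / ([HA]₀ − [H⁺]) = (3.715e-03)² / (0.024 − 3.715e-03) = 6.81e-04.

K_a = 6.81e-04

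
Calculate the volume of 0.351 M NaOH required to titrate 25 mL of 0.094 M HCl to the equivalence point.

At equivalence: moles acid = moles base. moles HCl = 0.094 × 25/1000 = 0.00235 mol. V_base = moles / 0.351 × 1000 = 6.7 mL.

V_{base} = 6.7 mL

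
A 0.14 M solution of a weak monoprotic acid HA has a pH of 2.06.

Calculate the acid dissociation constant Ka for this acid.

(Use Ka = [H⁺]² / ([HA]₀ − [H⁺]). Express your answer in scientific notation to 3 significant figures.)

[H⁺] = 10^(−pH) = 10^(−2.06) = 8.710e-03 M. For HA ⇌ H⁺ + A⁻, Ka = [H⁺][A⁻]/[HA] = [H⁺]² / ([HA]₀ − [H⁺]) = (8.710e-03)² / (0.14 − 8.710e-03) = 5.78e-04.

K_a = 5.78e-04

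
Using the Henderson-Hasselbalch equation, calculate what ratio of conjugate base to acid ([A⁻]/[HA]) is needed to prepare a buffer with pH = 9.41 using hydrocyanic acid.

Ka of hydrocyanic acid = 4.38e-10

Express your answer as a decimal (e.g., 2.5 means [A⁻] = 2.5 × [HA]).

pKa = -log(4.38e-10) = 9.3585. pH = pKa + log([A⁻]/[HA]), so log([A⁻]/[HA]) = pH − pKa = 9.41 − 9.3585 = 0.0515. [A⁻]/[HA] = 10^(0.0515) = 1.13

[A⁻]/[HA] = 1.13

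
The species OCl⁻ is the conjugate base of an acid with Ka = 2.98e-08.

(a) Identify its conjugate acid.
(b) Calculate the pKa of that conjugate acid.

(a) The conjugate acid is formed by adding one H⁺ to OCl⁻, giving HOCl. (b) pKa = -log(Ka) = -log(2.98e-08) = 7.53.

Conjugate acid: HOCl; pK_a = 7.53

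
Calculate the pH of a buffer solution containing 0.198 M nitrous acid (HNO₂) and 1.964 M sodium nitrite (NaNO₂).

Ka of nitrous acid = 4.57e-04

pKa = -log(4.57e-04) = 3.34. pH = pKa + log([A⁻]/[HA]) = 3.34 + log(1.964/0.198)

pH = 4.34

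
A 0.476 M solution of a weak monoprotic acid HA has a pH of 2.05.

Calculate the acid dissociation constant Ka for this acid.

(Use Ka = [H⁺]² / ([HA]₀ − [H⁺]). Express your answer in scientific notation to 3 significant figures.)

[H⁺] = 10^(−pH) = 10^(−2.05) = 8.913e-03 M. For HA ⇌ H⁺ + A⁻, Ka = [H⁺][A⁻]/[HA] = [H⁺]² / ([HA]₀ − [H⁺]) = (8.913e-03)² / (0.476 − 8.913e-03) = 1.70e-04.

K_a = 1.70e-04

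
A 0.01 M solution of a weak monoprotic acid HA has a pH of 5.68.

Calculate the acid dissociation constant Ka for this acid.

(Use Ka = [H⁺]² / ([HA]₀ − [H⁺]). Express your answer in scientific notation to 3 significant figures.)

[H⁺] = 10^(−pH) = 10^(−5.68) = 2.089e-06 M. For HA ⇌ H⁺ + A⁻, Ka = [H⁺][A⁻]/[HA] = [H⁺]² / ([HA]₀ − [H⁺]) = (2.089e-06)² / (0.01 − 2.089e-06) = 4.37e-10.

K_a = 4.37e-10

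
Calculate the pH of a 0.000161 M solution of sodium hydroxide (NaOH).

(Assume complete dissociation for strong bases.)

[OH⁻] = 0.000161 M for strong base. pOH = -log[OH⁻] = 3.79, pH = 14 - pOH

pH = 10.21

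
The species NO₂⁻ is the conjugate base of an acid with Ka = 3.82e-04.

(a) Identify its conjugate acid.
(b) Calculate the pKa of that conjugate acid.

(a) The conjugate acid is formed by adding one H⁺ to NO₂⁻, giving HNO₂. (b) pKa = -log(Ka) = -log(3.82e-04) = 3.42.

Conjugate acid: HNO₂; pK_a = 3.42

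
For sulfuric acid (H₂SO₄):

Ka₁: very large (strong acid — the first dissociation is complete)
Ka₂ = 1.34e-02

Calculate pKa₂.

pKa₂ = -log(Ka₂) = -log(1.34e-02) = 1.87.

pK_{a2} = 1.87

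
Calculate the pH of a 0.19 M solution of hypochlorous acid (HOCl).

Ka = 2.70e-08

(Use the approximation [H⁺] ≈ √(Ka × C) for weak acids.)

[H⁺] = √(Ka × C) = √(2.70e-08 × 0.19) = 7.1624e-05. pH = -log(7.1624e-05)

pH = 4.14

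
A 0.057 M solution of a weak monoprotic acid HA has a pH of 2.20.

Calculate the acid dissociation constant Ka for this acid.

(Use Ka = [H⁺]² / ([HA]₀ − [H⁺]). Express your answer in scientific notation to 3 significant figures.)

[H⁺] = 10^(−pH) = 10^(−2.20) = 6.310e-03 M. For HA ⇌ H⁺ + A⁻, Ka = [H⁺][A⁻]/[HA] = [H⁺]² / ([HA]₀ − [H⁺]) = (6.310e-03)² / (0.057 − 6.310e-03) = 7.85e-04.

K_a = 7.85e-04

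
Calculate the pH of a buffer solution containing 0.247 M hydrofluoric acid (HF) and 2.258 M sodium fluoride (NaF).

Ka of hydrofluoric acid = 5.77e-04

pKa = -log(5.77e-04) = 3.24. pH = pKa + log([A⁻]/[HA]) = 3.24 + log(2.258/0.247)

pH = 4.20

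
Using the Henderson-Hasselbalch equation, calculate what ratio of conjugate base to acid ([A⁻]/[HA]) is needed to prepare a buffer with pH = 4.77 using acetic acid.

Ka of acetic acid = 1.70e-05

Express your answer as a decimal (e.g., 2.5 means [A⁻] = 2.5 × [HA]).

pKa = -log(1.70e-05) = 4.7696. pH = pKa + log([A⁻]/[HA]), so log([A⁻]/[HA]) = pH − pKa = 4.77 − 4.7696 = 0.0004. [A⁻]/[HA] = 10^(0.0004) = 1.00

[A⁻]/[HA] = 1.00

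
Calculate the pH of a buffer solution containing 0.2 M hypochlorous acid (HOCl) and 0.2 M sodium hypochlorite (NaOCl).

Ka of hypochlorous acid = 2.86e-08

pKa = -log(2.86e-08) = 7.54. pH = pKa + log([A⁻]/[HA]) = 7.54 + log(0.2/0.2)

pH = 7.54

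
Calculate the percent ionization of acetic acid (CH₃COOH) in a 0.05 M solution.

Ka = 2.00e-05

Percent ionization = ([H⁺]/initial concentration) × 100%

Using Ka equilibrium: x² + Ka×x - Ka×C = 0. Solving: [H⁺] = 9.9005e-04. Percent = (9.9005e-04/0.05) × 100

Percent ionization = 1.98%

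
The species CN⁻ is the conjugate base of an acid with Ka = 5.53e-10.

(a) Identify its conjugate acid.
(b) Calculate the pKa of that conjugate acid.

(a) The conjugate acid is formed by adding one H⁺ to CN⁻, giving HCN. (b) pKa = -log(Ka) = -log(5.53e-10) = 9.26.

Conjugate acid: HCN; pK_a = 9.26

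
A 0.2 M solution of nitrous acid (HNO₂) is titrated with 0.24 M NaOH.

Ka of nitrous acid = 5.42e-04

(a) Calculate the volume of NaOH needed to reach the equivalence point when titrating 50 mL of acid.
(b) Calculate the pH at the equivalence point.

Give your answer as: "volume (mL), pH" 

moles acid = 0.2 × 50/1000 = 0.01 mol; V_base = moles/0.24 × 1000 = 41.7 mL. At equivalence only the conjugate base is present: [A⁻] = 0.01/0.092 = 1.0909e-01 M. Kb = Kw/Ka = 1.85e-11; [OH⁻] = √(Kb × [A⁻]) = 1.4187e-06; pOH = 5.85; pH = 14 - pOH = 8.15.

V = 41.7 mL, pH = 8.15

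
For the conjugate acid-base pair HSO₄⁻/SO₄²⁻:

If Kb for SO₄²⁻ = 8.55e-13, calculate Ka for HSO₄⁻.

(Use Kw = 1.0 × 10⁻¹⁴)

For a conjugate pair Ka × Kb = Kw, so Ka = Kw/Kb = 1.0 × 10⁻¹⁴ / 8.55e-13 = 1.17e-02.

K_a = 1.17e-02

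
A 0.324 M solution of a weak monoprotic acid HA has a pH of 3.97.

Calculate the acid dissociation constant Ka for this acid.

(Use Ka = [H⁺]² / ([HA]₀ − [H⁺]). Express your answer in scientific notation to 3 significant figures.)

[H⁺] = 10^(−pH) = 10^(−3.97) = 1.072e-04 M. For HA ⇌ H⁺ + A⁻, Ka = [H⁺][A⁻]/[HA] = [H⁺]² / ([HA]₀ − [H⁺]) = (1.072e-04)² / (0.324 − 1.072e-04) = 3.54e-08.

K_a = 3.54e-08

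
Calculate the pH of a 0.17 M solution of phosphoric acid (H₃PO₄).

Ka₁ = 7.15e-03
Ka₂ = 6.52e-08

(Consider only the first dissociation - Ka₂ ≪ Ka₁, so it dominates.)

First dissociation dominates. From Ka₁ = [H⁺][HA⁻]/[H₂A], x² + Ka₁·x − Ka₁·C = 0 with C = 0.17 M and Ka₁ = 7.15e-03. Solving: [H⁺] = (−Ka₁ + √(Ka₁² + 4·Ka₁·C)) / 2 = 3.1472e-02 M. pH = -log(3.1472e-02) = 1.50.

pH = 1.50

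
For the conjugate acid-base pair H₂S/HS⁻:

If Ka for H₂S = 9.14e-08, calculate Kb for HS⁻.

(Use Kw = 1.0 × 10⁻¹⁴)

For a conjugate pair Ka × Kb = Kw, so Kb = Kw/Ka = 1.0 × 10⁻¹⁴ / 9.14e-08 = 1.09e-07.

K_b = 1.09e-07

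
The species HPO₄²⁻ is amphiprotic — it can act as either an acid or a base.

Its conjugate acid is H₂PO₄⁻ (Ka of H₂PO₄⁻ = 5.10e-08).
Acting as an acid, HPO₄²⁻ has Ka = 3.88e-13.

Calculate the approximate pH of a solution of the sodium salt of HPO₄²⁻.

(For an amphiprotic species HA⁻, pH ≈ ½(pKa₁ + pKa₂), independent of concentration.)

pKa₁ = -log(5.10e-08) = 7.29; pKa₂ = -log(3.88e-13) = 12.41. For an amphiprotic species, pH ≈ ½(pKa₁ + pKa₂) = ½(7.29 + 12.41) = 9.85.

pH = 9.85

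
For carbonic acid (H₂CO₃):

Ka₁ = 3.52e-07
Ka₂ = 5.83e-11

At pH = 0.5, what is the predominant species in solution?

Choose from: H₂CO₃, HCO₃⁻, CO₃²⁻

pKa₁ = 6.45, pKa₂ = 10.23. For a polyprotic acid the predominant species crosses at each pKa: below pKa_n the protonated form dominates, above it the deprotonated form does. At pH = 0.5, the predominant species is H₂CO₃.

H₂CO₃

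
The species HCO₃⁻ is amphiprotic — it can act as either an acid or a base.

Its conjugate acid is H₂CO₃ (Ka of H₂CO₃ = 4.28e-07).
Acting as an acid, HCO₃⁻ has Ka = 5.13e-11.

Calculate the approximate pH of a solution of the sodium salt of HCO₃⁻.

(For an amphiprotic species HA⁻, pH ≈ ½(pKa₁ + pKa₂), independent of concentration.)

pKa₁ = -log(4.28e-07) = 6.37; pKa₂ = -log(5.13e-11) = 10.29. For an amphiprotic species, pH ≈ ½(pKa₁ + pKa₂) = ½(6.37 + 10.29) = 8.33.

pH = 8.33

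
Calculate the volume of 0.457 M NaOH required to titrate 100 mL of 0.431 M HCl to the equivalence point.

At equivalence: moles acid = moles base. moles HCl = 0.431 × 100/1000 = 0.0431 mol. V_base = moles / 0.457 × 1000 = 94.3 mL.

V_{base} = 94.3 mL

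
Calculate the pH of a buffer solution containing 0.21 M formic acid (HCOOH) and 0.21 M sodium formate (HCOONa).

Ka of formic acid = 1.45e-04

pKa = -log(1.45e-04) = 3.84. pH = pKa + log([A⁻]/[HA]) = 3.84 + log(0.21/0.21)

pH = 3.84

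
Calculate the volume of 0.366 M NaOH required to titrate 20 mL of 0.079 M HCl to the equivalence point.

At equivalence: moles acid = moles base. moles HCl = 0.079 × 20/1000 = 0.00158 mol. V_base = moles / 0.366 × 1000 = 4.3 mL.

V_{base} = 4.3 mL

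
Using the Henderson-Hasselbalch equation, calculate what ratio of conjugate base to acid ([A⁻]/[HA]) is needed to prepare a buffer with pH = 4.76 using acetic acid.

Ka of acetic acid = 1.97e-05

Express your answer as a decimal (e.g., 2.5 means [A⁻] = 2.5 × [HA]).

pKa = -log(1.97e-05) = 4.7055. pH = pKa + log([A⁻]/[HA]), so log([A⁻]/[HA]) = pH − pKa = 4.76 − 4.7055 = 0.0545. [A⁻]/[HA] = 10^(0.0545) = 1.13

[A⁻]/[HA] = 1.13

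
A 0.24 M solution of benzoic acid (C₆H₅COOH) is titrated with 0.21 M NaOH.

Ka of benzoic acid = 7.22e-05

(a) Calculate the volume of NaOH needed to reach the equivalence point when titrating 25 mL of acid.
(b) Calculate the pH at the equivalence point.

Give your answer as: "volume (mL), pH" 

moles acid = 0.24 × 25/1000 = 0.006 mol; V_base = moles/0.21 × 1000 = 28.6 mL. At equivalence only the conjugate base is present: [A⁻] = 0.006/0.054 = 1.1200e-01 M. Kb = Kw/Ka = 1.39e-10; [OH⁻] = √(Kb × [A⁻]) = 3.9386e-06; pOH = 5.40; pH = 14 - pOH = 8.60.

V = 28.6 mL, pH = 8.60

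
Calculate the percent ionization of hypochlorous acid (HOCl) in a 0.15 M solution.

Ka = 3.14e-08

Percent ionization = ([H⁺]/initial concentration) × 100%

Using Ka equilibrium: x² + Ka×x - Ka×C = 0. Solving: [H⁺] = 6.8614e-05. Percent = (6.8614e-05/0.15) × 100

Percent ionization = 0.0457%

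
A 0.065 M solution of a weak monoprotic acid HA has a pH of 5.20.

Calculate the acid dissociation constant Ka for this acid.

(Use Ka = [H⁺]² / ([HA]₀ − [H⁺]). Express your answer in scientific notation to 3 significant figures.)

[H⁺] = 10^(−pH) = 10^(−5.20) = 6.310e-06 M. For HA ⇌ H⁺ + A⁻, Ka = [H⁺][A⁻]/[HA] = [H⁺]² / ([HA]₀ − [H⁺]) = (6.310e-06)² / (0.065 − 6.310e-06) = 6.13e-10.

K_a = 6.13e-10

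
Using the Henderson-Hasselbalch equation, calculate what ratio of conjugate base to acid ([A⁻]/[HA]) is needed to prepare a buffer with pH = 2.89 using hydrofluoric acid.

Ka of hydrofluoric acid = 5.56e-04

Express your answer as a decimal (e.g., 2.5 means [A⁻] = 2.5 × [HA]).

pKa = -log(5.56e-04) = 3.2549. pH = pKa + log([A⁻]/[HA]), so log([A⁻]/[HA]) = pH − pKa = 2.89 − 3.2549 = -0.3649. [A⁻]/[HA] = 10^(-0.3649) = 0.432

[A⁻]/[HA] = 0.432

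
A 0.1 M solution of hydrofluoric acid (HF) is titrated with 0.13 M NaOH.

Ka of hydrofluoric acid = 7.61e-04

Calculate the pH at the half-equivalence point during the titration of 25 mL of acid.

At half-equivalence [HA] = [A⁻], so Henderson-Hasselbalch gives pH = pKa = -log(7.61e-04) = 3.12.

pH = pKa = 3.12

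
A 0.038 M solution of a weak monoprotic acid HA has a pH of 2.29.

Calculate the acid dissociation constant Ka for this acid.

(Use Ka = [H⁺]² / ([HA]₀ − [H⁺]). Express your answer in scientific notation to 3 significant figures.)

[H⁺] = 10^(−pH) = 10^(−2.29) = 5.129e-03 M. For HA ⇌ H⁺ + A⁻, Ka = [H⁺][A⁻]/[HA] = [H⁺]² / ([HA]₀ − [H⁺]) = (5.129e-03)² / (0.038 − 5.129e-03) = 8.00e-04.

K_a = 8.00e-04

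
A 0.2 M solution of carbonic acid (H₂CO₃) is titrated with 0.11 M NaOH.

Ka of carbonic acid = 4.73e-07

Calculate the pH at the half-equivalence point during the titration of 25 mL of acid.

At half-equivalence [HA] = [A⁻], so Henderson-Hasselbalch gives pH = pKa = -log(4.73e-07) = 6.33.

pH = pKa = 6.33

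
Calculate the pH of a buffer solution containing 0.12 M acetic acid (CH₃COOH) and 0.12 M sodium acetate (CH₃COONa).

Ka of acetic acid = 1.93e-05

pKa = -log(1.93e-05) = 4.71. pH = pKa + log([A⁻]/[HA]) = 4.71 + log(0.12/0.12)

pH = 4.71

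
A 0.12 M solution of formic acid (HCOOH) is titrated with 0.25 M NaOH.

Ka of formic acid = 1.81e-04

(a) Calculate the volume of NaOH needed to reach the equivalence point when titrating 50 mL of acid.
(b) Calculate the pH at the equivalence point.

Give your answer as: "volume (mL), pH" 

moles acid = 0.12 × 50/1000 = 0.006 mol; V_base = moles/0.25 × 1000 = 24.0 mL. At equivalence only the conjugate base is present: [A⁻] = 0.006/0.074 = 8.1081e-02 M. Kb = Kw/Ka = 5.52e-11; [OH⁻] = √(Kb × [A⁻]) = 2.1165e-06; pOH = 5.67; pH = 14 - pOH = 8.33.

V = 24.0 mL, pH = 8.33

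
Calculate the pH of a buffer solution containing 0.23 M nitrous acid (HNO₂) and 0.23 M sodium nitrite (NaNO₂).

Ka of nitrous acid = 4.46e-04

pKa = -log(4.46e-04) = 3.35. pH = pKa + log([A⁻]/[HA]) = 3.35 + log(0.23/0.23)

pH = 3.35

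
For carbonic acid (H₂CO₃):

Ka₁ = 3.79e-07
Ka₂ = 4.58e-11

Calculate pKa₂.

pKa₂ = -log(Ka₂) = -log(4.58e-11) = 10.34.

pK_{a2} = 10.34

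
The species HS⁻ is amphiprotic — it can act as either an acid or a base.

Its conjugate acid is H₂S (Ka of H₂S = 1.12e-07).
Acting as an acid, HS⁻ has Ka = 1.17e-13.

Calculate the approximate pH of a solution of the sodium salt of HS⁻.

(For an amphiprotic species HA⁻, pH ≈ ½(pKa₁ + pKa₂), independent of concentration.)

pKa₁ = -log(1.12e-07) = 6.95; pKa₂ = -log(1.17e-13) = 12.93. For an amphiprotic species, pH ≈ ½(pKa₁ + pKa₂) = ½(6.95 + 12.93) = 9.94.

pH = 9.94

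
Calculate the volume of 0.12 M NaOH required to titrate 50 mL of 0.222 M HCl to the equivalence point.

At equivalence: moles acid = moles base. moles HCl = 0.222 × 50/1000 = 0.0111 mol. V_base = moles / 0.12 × 1000 = 92.5 mL.

V_{base} = 92.5 mL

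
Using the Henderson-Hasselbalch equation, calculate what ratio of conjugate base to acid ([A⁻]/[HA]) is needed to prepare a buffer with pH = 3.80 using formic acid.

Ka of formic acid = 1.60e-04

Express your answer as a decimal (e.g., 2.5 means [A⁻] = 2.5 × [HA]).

pKa = -log(1.60e-04) = 3.7959. pH = pKa + log([A⁻]/[HA]), so log([A⁻]/[HA]) = pH − pKa = 3.80 − 3.7959 = 0.0041. [A⁻]/[HA] = 10^(0.0041) = 1.01

[A⁻]/[HA] = 1.01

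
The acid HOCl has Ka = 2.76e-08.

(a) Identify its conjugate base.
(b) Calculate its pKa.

(a) The conjugate base is formed by removing one H⁺ from HOCl, giving OCl⁻. (b) pKa = -log(Ka) = -log(2.76e-08) = 7.56.

Conjugate base: OCl⁻; pK_a = 7.56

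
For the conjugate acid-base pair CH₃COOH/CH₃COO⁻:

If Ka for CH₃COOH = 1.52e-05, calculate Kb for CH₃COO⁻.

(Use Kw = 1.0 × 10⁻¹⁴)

For a conjugate pair Ka × Kb = Kw, so Kb = Kw/Ka = 1.0 × 10⁻¹⁴ / 1.52e-05 = 6.58e-10.

K_b = 6.58e-10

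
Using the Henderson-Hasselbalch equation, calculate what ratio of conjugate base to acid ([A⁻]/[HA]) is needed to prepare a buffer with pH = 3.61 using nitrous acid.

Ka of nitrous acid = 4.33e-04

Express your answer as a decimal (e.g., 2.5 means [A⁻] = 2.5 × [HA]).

pKa = -log(4.33e-04) = 3.3635. pH = pKa + log([A⁻]/[HA]), so log([A⁻]/[HA]) = pH − pKa = 3.61 − 3.3635 = 0.2465. [A⁻]/[HA] = 10^(0.2465) = 1.76

[A⁻]/[HA] = 1.76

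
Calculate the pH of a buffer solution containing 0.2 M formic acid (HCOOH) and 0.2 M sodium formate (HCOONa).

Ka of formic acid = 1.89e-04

pKa = -log(1.89e-04) = 3.72. pH = pKa + log([A⁻]/[HA]) = 3.72 + log(0.2/0.2)

pH = 3.72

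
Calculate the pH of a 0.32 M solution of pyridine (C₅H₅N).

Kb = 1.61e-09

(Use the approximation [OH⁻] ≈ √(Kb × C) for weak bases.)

[OH⁻] = √(Kb × C) = √(1.61e-09 × 0.32) = 2.2698e-05. pOH = 4.64, pH = 14 - pOH

pH = 9.36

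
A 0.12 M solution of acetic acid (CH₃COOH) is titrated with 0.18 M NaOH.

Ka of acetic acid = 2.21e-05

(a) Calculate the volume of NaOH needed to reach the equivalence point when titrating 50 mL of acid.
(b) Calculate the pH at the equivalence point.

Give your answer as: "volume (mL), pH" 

moles acid = 0.12 × 50/1000 = 0.006 mol; V_base = moles/0.18 × 1000 = 33.3 mL. At equivalence only the conjugate base is present: [A⁻] = 0.006/0.083 = 7.2000e-02 M. Kb = Kw/Ka = 4.52e-10; [OH⁻] = √(Kb × [A⁻]) = 5.7078e-06; pOH = 5.24; pH = 14 - pOH = 8.76.

V = 33.3 mL, pH = 8.76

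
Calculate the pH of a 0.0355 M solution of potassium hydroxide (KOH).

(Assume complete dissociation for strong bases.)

[OH⁻] = 0.0355 M for strong base. pOH = -log[OH⁻] = 1.45, pH = 14 - pOH

pH = 12.55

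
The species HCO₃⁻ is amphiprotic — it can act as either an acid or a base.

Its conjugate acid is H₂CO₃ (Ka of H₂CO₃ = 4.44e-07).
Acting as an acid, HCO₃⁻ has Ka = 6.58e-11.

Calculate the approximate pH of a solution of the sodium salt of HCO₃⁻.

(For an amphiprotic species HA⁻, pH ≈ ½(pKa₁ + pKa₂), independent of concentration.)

pKa₁ = -log(4.44e-07) = 6.35; pKa₂ = -log(6.58e-11) = 10.18. For an amphiprotic species, pH ≈ ½(pKa₁ + pKa₂) = ½(6.35 + 10.18) = 8.27.

pH = 8.27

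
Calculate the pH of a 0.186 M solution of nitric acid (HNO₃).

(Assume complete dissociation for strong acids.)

[H⁺] = 0.186 M for strong acid. pH = -log[H⁺] = -log(0.186)

pH = 0.73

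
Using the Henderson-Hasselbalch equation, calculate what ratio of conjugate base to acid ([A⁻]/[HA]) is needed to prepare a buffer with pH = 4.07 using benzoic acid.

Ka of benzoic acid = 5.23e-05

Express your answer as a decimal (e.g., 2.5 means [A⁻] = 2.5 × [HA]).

pKa = -log(5.23e-05) = 4.2815. pH = pKa + log([A⁻]/[HA]), so log([A⁻]/[HA]) = pH − pKa = 4.07 − 4.2815 = -0.2115. [A⁻]/[HA] = 10^(-0.2115) = 0.614

[A⁻]/[HA] = 0.614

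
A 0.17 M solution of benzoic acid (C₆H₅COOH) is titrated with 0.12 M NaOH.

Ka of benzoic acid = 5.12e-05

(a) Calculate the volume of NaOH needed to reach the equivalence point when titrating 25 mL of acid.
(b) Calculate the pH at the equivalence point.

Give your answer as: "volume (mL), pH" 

moles acid = 0.17 × 25/1000 = 0.00425 mol; V_base = moles/0.12 × 1000 = 35.4 mL. At equivalence only the conjugate base is present: [A⁻] = 0.00425/0.060 = 7.0345e-02 M. Kb = Kw/Ka = 1.95e-10; [OH⁻] = √(Kb × [A⁻]) = 3.7066e-06; pOH = 5.43; pH = 14 - pOH = 8.57.

V = 35.4 mL, pH = 8.57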